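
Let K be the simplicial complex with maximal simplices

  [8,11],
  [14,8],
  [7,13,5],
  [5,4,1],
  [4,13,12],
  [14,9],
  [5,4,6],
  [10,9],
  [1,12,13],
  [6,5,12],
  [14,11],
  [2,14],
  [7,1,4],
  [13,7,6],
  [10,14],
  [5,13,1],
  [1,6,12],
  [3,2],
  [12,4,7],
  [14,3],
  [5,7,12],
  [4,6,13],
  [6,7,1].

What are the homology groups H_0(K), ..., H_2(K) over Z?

H_0 = Z^2,  H_1 = Z^5,  H_2 = Z.

Take the total order 1 < 2 < 3 < 4 < 5 < 6 < 7 < 8 < 9 < 10 < 11 < 12 < 13 < 14 on the vertex set. Then K (dimension 2) consists of the simplices:

  0-simplices (14): [1], [2], [3], [4], [5], [6], [7], [8], [9], [10], [11], [12], [13], [14]
  1-simplices (30): (30 of them)
  2-simplices (14): [1,4,5], [1,4,7], [1,5,13], [1,6,7], [1,6,12], [1,12,13], [4,5,6], [4,6,13], [4,7,12], [4,12,13], [5,6,12], [5,7,12], [5,7,13], [6,7,13]

giving chain groups C_0 ≅ Z^14, C_1 ≅ Z^30, C_2 ≅ Z^14.

The boundary map ∂_1: C_1 → C_0 maps an edge to its endpoints' difference, ∂[p,q] = q − p. For instance
  ∂[1,4] = [4] − [1].
This gives a 14×30 integer matrix of rank 12; reducing to Smith normal form yields diagonal entries (1,1,1,1,1,1,1,1,1,1,1,1).

Boundary ∂_2: C_2 → C_1 maps a triangle to the signed sum of its edges. For instance
  ∂[5,6,12] = [6,12] − [5,12] + [5,6],
  ∂[1,5,13] = [5,13] − [1,13] + [1,5].
The 30×14 boundary matrix has rank 13 and Smith normal form diag(1,1,1,1,1,1,1,1,1,1,1,1,1).

Reading off H_k = ker ∂_k / im ∂_{k+1}:

  H_0: rank C_0 − rank ∂_1 = 14 − 12 = 2, and the invariant factors of ∂_1 are all 1, so H_0 ≅ Z^2.
  H_1: rank ker ∂_1 − rank ∂_2 = (30 − 12) − 13 = 5, and the invariant factors of ∂_2 are all 1, so H_1 ≅ Z^5.
  H_2: rank ker ∂_2 − rank ∂_3 = (14 − 13) − 0 = 1, and there is no ∂_3, so H_2 ≅ Z.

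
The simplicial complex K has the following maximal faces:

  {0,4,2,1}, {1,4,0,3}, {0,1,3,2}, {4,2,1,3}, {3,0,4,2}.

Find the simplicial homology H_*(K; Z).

H_0 = Z,  H_1 = 0,  H_2 = 0,  H_3 = Z.

Order the vertices as 0 < 1 < 2 < 3 < 4. Listing each simplex with vertices in this order, K has dimension 3 with simplices:

  0-simplices (5): [0], [1], [2], [3], [4]
  1-simplices (10): [0,1], [0,2], [0,3], [0,4], [1,2], [1,3], [1,4], [2,3], [2,4], [3,4]
  2-simplices (10): [0,1,2], [0,1,3], [0,1,4], [0,2,3], [0,2,4], [0,3,4], [1,2,3], [1,2,4], [1,3,4], [2,3,4]
  3-simplices (5): [0,1,2,3], [0,1,2,4], [0,1,3,4], [0,2,3,4], [1,2,3,4]

giving chain groups C_0 ≅ Z^5, C_1 ≅ Z^10, C_2 ≅ Z^10, C_3 ≅ Z^5.

Boundary ∂_1: C_1 → C_0 sends each edge [p,q] (with p < q) to q − p. For instance
  ∂[0,1] = [1] − [0].
The 5×10 boundary matrix has rank 4 and Smith normal form diag(1,1,1,1).

The boundary map ∂_2: C_2 → C_1 acts by ∂[p,q,r] = [q,r] − [p,r] + [p,q]. For instance
  ∂[0,1,4] = [1,4] − [0,4] + [0,1],
  ∂[0,3,4] = [3,4] − [0,4] + [0,3].
As a 10×10 matrix over Z this has rank 6, with invariant factors (1,1,1,1,1,1).

Boundary ∂_3: C_3 → C_2 sends each 3-simplex σ to the alternating sum Σ_i (−1)^i (σ with its i-th vertex removed). For instance
  ∂[0,2,3,4] = [2,3,4] − [0,3,4] + [0,2,4] − [0,2,3],
  ∂[0,1,2,3] = [1,2,3] − [0,2,3] + [0,1,3] − [0,1,2].
The resulting 10×5 matrix has rank 4, and its Smith normal form has invariant factors (1,1,1,1).

Reading off H_k = ker ∂_k / im ∂_{k+1}:

  H_0: rank C_0 − rank ∂_1 = 5 − 4 = 1, and the invariant factors of ∂_1 are all 1, so H_0 = Z.
  H_1: rank ker ∂_1 − rank ∂_2 = (10 − 4) − 6 = 0, and the invariant factors of ∂_2 are all 1, so H_1 = 0.
  H_2: rank ker ∂_2 − rank ∂_3 = (10 − 6) − 4 = 0, and the invariant factors of ∂_3 are all 1, so H_2 = 0.
  H_3: rank ker ∂_3 − rank ∂_4 = (5 − 4) − 0 = 1, and there is no ∂_4, so H_3 = Z.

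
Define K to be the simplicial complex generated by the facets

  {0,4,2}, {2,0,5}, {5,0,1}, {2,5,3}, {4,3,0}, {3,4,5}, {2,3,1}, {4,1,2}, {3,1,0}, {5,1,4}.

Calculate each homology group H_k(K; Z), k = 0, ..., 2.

H_0 ≅ Z,  H_1 ≅ Z/2,  H_2 = 0.

Fix the vertex order 0 < 1 < 2 < 3 < 4 < 5 and write every simplex with vertices in increasing order. Then dim K = 2 and the simplices of K are:

  0-simplices (6): [0], [1], [2], [3], [4], [5]
  1-simplices (15): [0,1], [0,2], [0,3], [0,4], [0,5], [1,2], [1,3], [1,4], [1,5], [2,3], [2,4], [2,5], [3,4], [3,5], [4,5]
  2-simplices (10): [0,1,3], [0,1,5], [0,2,4], [0,2,5], [0,3,4], [1,2,3], [1,2,4], [1,4,5], [2,3,5], [3,4,5]

Hence C_0 ≅ Z^6, C_1 ≅ Z^15, C_2 ≅ Z^10.

∂_1: C_1 → C_0 is given by ∂[p,q] = [q] − [p].
The resulting 6×15 matrix has rank 5, and its Smith normal form has invariant factors (1,1,1,1,1).

∂_2: C_2 → C_1 acts by ∂[p,q,r] = [q,r] − [p,r] + [p,q]. For instance
  ∂[0,2,4] = [2,4] − [0,4] + [0,2],
  ∂[1,2,3] = [2,3] − [1,3] + [1,2].
As a 15×10 matrix over Z this has rank 10, with invariant factors (1,1,1,1,1,1,1,1,1,2).

Now H_k = ker ∂_k / im ∂_{k+1}, so:

  H_0: rank C_0 − rank ∂_1 = 6 − 5 = 1, and the invariant factors of ∂_1 are all 1, so H_0 = Z.
  H_1: rank ker ∂_1 − rank ∂_2 = (15 − 5) − 10 = 0, and ∂_2 has invariant factor 2 > 1, so H_1 = Z/2.
  H_2: rank ker ∂_2 − rank ∂_3 = (10 − 10) − 0 = 0, and there is no ∂_3, so H_2 = 0.

(K is a triangulation of the real projective plane RP^2.)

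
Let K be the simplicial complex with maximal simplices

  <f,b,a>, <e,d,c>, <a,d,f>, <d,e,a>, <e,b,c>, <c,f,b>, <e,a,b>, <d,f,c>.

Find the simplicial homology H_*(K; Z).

H_0 = Z,  H_1 = 0,  H_2 = Z.

Take the total order a < b < c < d < e < f on the vertex set. Then K (dimension 2) consists of the simplices:

  0-simplices (6): a, b, c, d, e, f
  1-simplices (12): ab, ad, ae, af, bc, be, bf, cd, ce, cf, de, df
  2-simplices (8): abe, abf, ade, adf, bce, bcf, cde, cdf

giving chain groups C_0 ≅ Z^6, C_1 ≅ Z^12, C_2 ≅ Z^8.

Boundary ∂_1: C_1 → C_0 maps an edge to its endpoints' difference, ∂[p,q] = q − p. For instance
  ∂bc = c − b.
This gives a 6×12 integer matrix of rank 5; reducing to Smith normal form yields diagonal entries (1,1,1,1,1).

∂_2: C_2 → C_1 sends each 2-simplex [p,q,r] to [q,r] − [p,r] + [p,q]. For instance
  ∂ade = de − ae + ad,
  ∂adf = df − af + ad.
As a 12×8 matrix over Z this has rank 7, with invariant factors (1,1,1,1,1,1,1).

Now H_k = ker ∂_k / im ∂_{k+1}, so:

  H_0: rank C_0 − rank ∂_1 = 6 − 5 = 1, and the invariant factors of ∂_1 are all 1, so H_0 ≅ Z.
  H_1: rank ker ∂_1 − rank ∂_2 = (12 − 5) − 7 = 0, and the invariant factors of ∂_2 are all 1, so H_1 ≅ 0.
  H_2: rank ker ∂_2 − rank ∂_3 = (8 − 7) − 0 = 1, and there is no ∂_3, so H_2 ≅ Z.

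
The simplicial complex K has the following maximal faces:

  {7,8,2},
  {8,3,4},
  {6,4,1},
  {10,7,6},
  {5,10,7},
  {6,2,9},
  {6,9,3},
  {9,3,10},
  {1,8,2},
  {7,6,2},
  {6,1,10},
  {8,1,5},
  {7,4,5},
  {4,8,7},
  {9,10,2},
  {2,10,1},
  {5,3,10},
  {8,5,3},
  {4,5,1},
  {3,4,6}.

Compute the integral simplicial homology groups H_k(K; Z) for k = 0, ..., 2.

H_0 ≅ Z,  H_1 ≅ Z ⊕ Z/2Z,  H_2 = 0.

K has 10 vertices, 30 edges, 20 triangles.
rank ∂_0 = 0, rank ∂_1 = 9 ⇒ b_0 = 10 − 0 − 9 = 1; all invariant factors of ∂_1 are 1 so no torsion. So H_0 ≅ Z.
rank ∂_1 = 9, rank ∂_2 = 20 ⇒ b_1 = 30 − 9 − 20 = 1; ∂_2 has invariant factor(s) [2] giving torsion. So H_1 ≅ Z ⊕ Z/2Z.
rank ∂_2 = 20, rank ∂_3 = 0 ⇒ b_2 = 20 − 20 − 0 = 0. So H_2 ≅ 0.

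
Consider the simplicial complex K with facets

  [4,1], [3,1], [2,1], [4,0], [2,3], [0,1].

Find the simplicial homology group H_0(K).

H_0 = Z.

Order the vertices as 0 < 1 < 2 < 3 < 4. Listing each simplex with vertices in this order, K has dimension 1 with simplices:

  0-simplices (5): [0], [1], [2], [3], [4]
  1-simplices (6): [0,1], [0,4], [1,2], [1,3], [1,4], [2,3]

giving chain groups C_0 ≅ Z^5, C_1 ≅ Z^6.

∂_1: C_1 → C_0 maps an edge to its endpoints' difference, ∂[p,q] = q − p. For instance
  ∂[1,3] = [3] − [1].
The 5×6 boundary matrix has rank 4 and Smith normal form diag(1,1,1,1).

Computing H_k = (kernel of ∂_k) / (image of ∂_{k+1}):

  H_0: rank C_0 − rank ∂_1 = 5 − 4 = 1, and the invariant factors of ∂_1 are all 1, so H_0 = Z.

(K is a triangulation of a wedge of 2 circles.)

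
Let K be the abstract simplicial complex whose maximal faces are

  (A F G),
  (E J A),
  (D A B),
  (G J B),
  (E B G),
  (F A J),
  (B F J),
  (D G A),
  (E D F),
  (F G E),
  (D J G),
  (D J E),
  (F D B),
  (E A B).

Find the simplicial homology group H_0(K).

H_0 = Z.

We work with the vertex ordering A < B < D < E < F < G < J. The simplices of K, each written with vertices in increasing order, are:

  0-simplices (7): A, B, D, E, F, G, J
  1-simplices (21): AB, AD, AE, AF, AG, AJ, BD, BE, BF, BG, BJ, DE, DF, DG, DJ, EF, EG, EJ, FG, FJ, GJ
  2-simplices (14): ABD, ABE, ADG, AEJ, AFG, AFJ, BDF, BEG, BFJ, BGJ, DEF, DEJ, DGJ, EFG

so the chain groups are C_0 ≅ Z^7, C_1 ≅ Z^21, C_2 ≅ Z^14.

The boundary map ∂_1: C_1 → C_0 is given by ∂[p,q] = [q] − [p]. For instance
  ∂BE = E − B.
The 7×21 boundary matrix has rank 6 and Smith normal form diag(1,1,1,1,1,1).

The boundary map ∂_2: C_2 → C_1 maps a triangle to the signed sum of its edges. For instance
  ∂DEJ = EJ − DJ + DE,
  ∂EFG = FG − EG + EF.
As a 21×14 matrix over Z this has rank 13, with invariant factors (1,1,1,1,1,1,1,1,1,1,1,1,1).

Computing H_k = (kernel of ∂_k) / (image of ∂_{k+1}):

  H_0: rank C_0 − rank ∂_1 = 7 − 6 = 1, and the invariant factors of ∂_1 are all 1, so H_0 ≅ Z.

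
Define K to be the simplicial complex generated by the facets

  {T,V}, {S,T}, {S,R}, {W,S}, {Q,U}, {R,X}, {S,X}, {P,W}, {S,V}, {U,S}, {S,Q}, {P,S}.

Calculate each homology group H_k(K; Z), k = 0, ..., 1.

H_0 ≅ Z,  H_1 ≅ Z^4.

K has 9 vertices, 12 edges.
rank ∂_0 = 0, rank ∂_1 = 8 ⇒ b_0 = 9 − 0 − 8 = 1; all invariant factors of ∂_1 are 1 so no torsion. So H_0 ≅ Z.
rank ∂_1 = 8, rank ∂_2 = 0 ⇒ b_1 = 12 − 8 − 0 = 4. So H_1 ≅ Z^4.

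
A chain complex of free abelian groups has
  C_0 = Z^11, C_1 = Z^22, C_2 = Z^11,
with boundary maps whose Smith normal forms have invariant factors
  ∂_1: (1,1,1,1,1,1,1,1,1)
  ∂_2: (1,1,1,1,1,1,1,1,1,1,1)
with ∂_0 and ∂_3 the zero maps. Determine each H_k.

H_0: b_0 = 11 − 0 − 9 = 2; torsion from ∂_1 factors > 1: none. So H_0 = Z^2.
H_1: b_1 = 22 − 9 − 11 = 2; torsion from ∂_2 factors > 1: none. So H_1 = Z^2.
H_2: b_2 = 11 − 11 − 0 = 0; torsion from ∂_3 factors > 1: none. So H_2 = 0.

H_0 = Z^2,  H_1 = Z^2,  H_2 = 0.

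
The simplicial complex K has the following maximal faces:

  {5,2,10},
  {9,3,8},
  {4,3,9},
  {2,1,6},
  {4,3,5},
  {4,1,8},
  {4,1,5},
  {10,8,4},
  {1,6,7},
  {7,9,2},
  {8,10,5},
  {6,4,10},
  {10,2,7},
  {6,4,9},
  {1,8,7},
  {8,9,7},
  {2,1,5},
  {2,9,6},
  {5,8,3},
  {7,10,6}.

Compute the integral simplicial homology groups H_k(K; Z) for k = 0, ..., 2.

H_0 ≅ Z,  H_1 ≅ Z ⊕ Z/2,  H_2 = 0.

Order the vertices as 1 < 2 < 3 < 4 < 5 < 6 < 7 < 8 < 9 < 10. Listing each simplex with vertices in this order, K has dimension 2 with simplices:

  0-simplices (10): [1], [2], [3], [4], [5], [6], [7], [8], [9], [10]
  1-simplices (30): (30 of them)
  2-simplices (20): (20 of them)

so the chain groups are C_0 ≅ Z^10, C_1 ≅ Z^30, C_2 ≅ Z^20.

Boundary ∂_1: C_1 → C_0 maps an edge to its endpoints' difference, ∂[p,q] = q − p.
This gives a 10×30 integer matrix of rank 9; reducing to Smith normal form yields diagonal entries (1,1,1,1,1,1,1,1,1).

Boundary ∂_2: C_2 → C_1 acts by ∂[p,q,r] = [q,r] − [p,r] + [p,q]. For instance
  ∂[1,4,8] = [4,8] − [1,8] + [1,4],
  ∂[1,2,5] = [2,5] − [1,5] + [1,2].
The resulting 30×20 matrix has rank 20, and its Smith normal form has invariant factors (1,1,1,1,1,1,1,1,1,1,1,1,1,1,1,1,1,1,1,2).

From H_k ≅ ker(∂_k) / im(∂_{k+1}) we obtain:

  H_0: rank C_0 − rank ∂_1 = 10 − 9 = 1, and the invariant factors of ∂_1 are all 1, so H_0 ≅ Z.
  H_1: rank ker ∂_1 − rank ∂_2 = (30 − 9) − 20 = 1, and ∂_2 has invariant factor 2 > 1, so H_1 ≅ Z ⊕ Z/2.
  H_2: rank ker ∂_2 − rank ∂_3 = (20 − 20) − 0 = 0, and there is no ∂_3, so H_2 ≅ 0.

As a check, the Euler characteristic is 10 − 30 + 20 = 0, which agrees with 1 − 1 + 0 = 0.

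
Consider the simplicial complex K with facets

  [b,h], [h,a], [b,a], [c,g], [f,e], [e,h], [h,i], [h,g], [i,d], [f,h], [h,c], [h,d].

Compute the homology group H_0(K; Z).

H_0 = Z.

Order the vertices as a < b < c < d < e < f < g < h < i. Listing each simplex with vertices in this order, K has dimension 1 with simplices:

  0-simplices (9): a, b, c, d, e, f, g, h, i
  1-simplices (12): ab, ah, bh, cg, ch, dh, di, ef, eh, fh, gh, hi

giving chain groups C_0 ≅ Z^9, C_1 ≅ Z^12.

Boundary ∂_1: C_1 → C_0 sends each edge [p,q] (with p < q) to q − p. For instance
  ∂ab = b − a.
This gives a 9×12 integer matrix of rank 8; reducing to Smith normal form yields diagonal entries (1,1,1,1,1,1,1,1).

Reading off H_k = ker ∂_k / im ∂_{k+1}:

  H_0: rank C_0 − rank ∂_1 = 9 − 8 = 1, and the invariant factors of ∂_1 are all 1, so H_0 = Z.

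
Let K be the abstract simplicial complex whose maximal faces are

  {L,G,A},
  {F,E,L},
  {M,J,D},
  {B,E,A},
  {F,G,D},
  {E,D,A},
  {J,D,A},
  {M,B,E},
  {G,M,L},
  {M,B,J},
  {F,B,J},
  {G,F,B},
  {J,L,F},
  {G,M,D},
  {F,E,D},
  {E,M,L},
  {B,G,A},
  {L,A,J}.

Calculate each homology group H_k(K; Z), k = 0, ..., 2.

Fix the vertex order A < B < D < E < F < G < J < L < M and write every simplex with vertices in increasing order. Then dim K = 2 and the simplices of K are:

  0-simplices (9): A, B, D, E, F, G, J, L, M
  1-simplices (27): AB, AD, AE, AG, AJ, AL, BE, BF, BG, BJ, BM, DE, DF, DG, DJ, DM, EF, EL, EM, FG, FJ, FL, GL, GM, JL, JM, LM
  2-simplices (18): ABE, ABG, ADE, ADJ, AGL, AJL, BEM, BFG, BFJ, BJM, DEF, DFG, DGM, DJM, EFL, ELM, FJL, GLM

Hence C_0 ≅ Z^9, C_1 ≅ Z^27, C_2 ≅ Z^18.

The boundary map ∂_1: C_1 → C_0 maps an edge to its endpoints' difference, ∂[p,q] = q − p. For instance
  ∂FJ = J − F.
This gives a 9×27 integer matrix of rank 8; reducing to Smith normal form yields diagonal entries (1,1,1,1,1,1,1,1).

Boundary ∂_2: C_2 → C_1 maps a triangle to the signed sum of its edges. For instance
  ∂DFG = FG − DG + DF,
  ∂EFL = FL − EL + EF.
The resulting 27×18 matrix has rank 17, and its Smith normal form has invariant factors (1,1,1,1,1,1,1,1,1,1,1,1,1,1,1,1,1).

Reading off H_k = ker ∂_k / im ∂_{k+1}:

  H_0: rank C_0 − rank ∂_1 = 9 − 8 = 1, and the invariant factors of ∂_1 are all 1, so H_0 ≅ Z.
  H_1: rank ker ∂_1 − rank ∂_2 = (27 − 8) − 17 = 2, and the invariant factors of ∂_2 are all 1, so H_1 ≅ Z^2.
  H_2: rank ker ∂_2 − rank ∂_3 = (18 − 17) − 0 = 1, and there is no ∂_3, so H_2 ≅ Z.

As a check, the Euler characteristic is 9 − 27 + 18 = 0, which agrees with 1 − 2 + 1 = 0.

H_0 ≅ Z,  H_1 ≅ Z^2,  H_2 ≅ Z.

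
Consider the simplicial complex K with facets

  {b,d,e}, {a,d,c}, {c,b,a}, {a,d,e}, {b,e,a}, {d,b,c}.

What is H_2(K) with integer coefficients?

Order the vertices as a < b < c < d < e. Listing each simplex with vertices in this order, K has dimension 2 with simplices:

  0-simplices (5): a, b, c, d, e
  1-simplices (9): ab, ac, ad, ae, bc, bd, be, cd, de
  2-simplices (6): abc, abe, acd, ade, bcd, bde

so the chain groups are C_0 ≅ Z^5, C_1 ≅ Z^9, C_2 ≅ Z^6.

The boundary map ∂_1: C_1 → C_0 sends each edge [p,q] (with p < q) to q − p.
As a 5×9 matrix over Z this has rank 4, with invariant factors (1,1,1,1).

∂_2: C_2 → C_1 acts by ∂[p,q,r] = [q,r] − [p,r] + [p,q]. For instance
  ∂bde = de − be + bd,
  ∂bcd = cd − bd + bc.
This gives a 9×6 integer matrix of rank 5; reducing to Smith normal form yields diagonal entries (1,1,1,1,1).

Reading off H_k = ker ∂_k / im ∂_{k+1}:

  H_2: rank ker ∂_2 − rank ∂_3 = (6 − 5) − 0 = 1, and there is no ∂_3, so H_2 = Z.

H_2 ≅ Z.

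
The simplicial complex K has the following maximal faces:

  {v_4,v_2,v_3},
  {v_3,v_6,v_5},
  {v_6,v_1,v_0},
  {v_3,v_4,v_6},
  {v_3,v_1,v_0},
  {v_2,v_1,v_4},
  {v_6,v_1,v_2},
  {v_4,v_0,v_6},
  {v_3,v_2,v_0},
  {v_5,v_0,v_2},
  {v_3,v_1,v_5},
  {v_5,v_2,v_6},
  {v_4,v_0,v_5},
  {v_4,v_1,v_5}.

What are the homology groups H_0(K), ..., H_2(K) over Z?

Order the vertices as v_0 < v_1 < v_2 < v_3 < v_4 < v_5 < v_6. Listing each simplex with vertices in this order, K has dimension 2 with simplices:

  0-simplices (7): [v_0], [v_1], [v_2], [v_3], [v_4], [v_5], [v_6]
  1-simplices (21): (21 of them)
  2-simplices (14): (14 of them)

Hence C_0 ≅ Z^7, C_1 ≅ Z^21, C_2 ≅ Z^14.

Boundary ∂_1: C_1 → C_0 maps an edge to its endpoints' difference, ∂[p,q] = q − p. For instance
  ∂[v_1,v_6] = [v_6] − [v_1].
This gives a 7×21 integer matrix of rank 6; reducing to Smith normal form yields diagonal entries (1,1,1,1,1,1).

Boundary ∂_2: C_2 → C_1 maps a triangle to the signed sum of its edges. For instance
  ∂[v_3,v_4,v_6] = [v_4,v_6] − [v_3,v_6] + [v_3,v_4],
  ∂[v_1,v_3,v_5] = [v_3,v_5] − [v_1,v_5] + [v_1,v_3].
The resulting 21×14 matrix has rank 13, and its Smith normal form has invariant factors (1,1,1,1,1,1,1,1,1,1,1,1,1).

Reading off H_k = ker ∂_k / im ∂_{k+1}:

  H_0: rank C_0 − rank ∂_1 = 7 − 6 = 1, and the invariant factors of ∂_1 are all 1, so H_0 ≅ Z.
  H_1: rank ker ∂_1 − rank ∂_2 = (21 − 6) − 13 = 2, and the invariant factors of ∂_2 are all 1, so H_1 ≅ Z^2.
  H_2: rank ker ∂_2 − rank ∂_3 = (14 − 13) − 0 = 1, and there is no ∂_3, so H_2 ≅ Z.

(K is a triangulation of the torus T^2.)

H_0 = Z,  H_1 = Z^2,  H_2 = Z.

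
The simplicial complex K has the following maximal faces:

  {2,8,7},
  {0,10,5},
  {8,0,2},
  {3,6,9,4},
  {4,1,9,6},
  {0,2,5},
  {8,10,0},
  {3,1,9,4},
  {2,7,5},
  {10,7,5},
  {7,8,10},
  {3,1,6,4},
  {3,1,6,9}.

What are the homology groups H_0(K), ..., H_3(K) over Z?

H_0 = Z^2,  H_1 = 0,  H_2 = Z,  H_3 = Z.

K has 11 vertices, 22 edges, 18 triangles, 5 3-simplices.
rank ∂_0 = 0, rank ∂_1 = 9 ⇒ b_0 = 11 − 0 − 9 = 2; all invariant factors of ∂_1 are 1 so no torsion. So H_0 ≅ Z^2.
rank ∂_1 = 9, rank ∂_2 = 13 ⇒ b_1 = 22 − 9 − 13 = 0; all invariant factors of ∂_2 are 1 so no torsion. So H_1 ≅ 0.
rank ∂_2 = 13, rank ∂_3 = 4 ⇒ b_2 = 18 − 13 − 4 = 1; all invariant factors of ∂_3 are 1 so no torsion. So H_2 ≅ Z.
rank ∂_3 = 4, rank ∂_4 = 0 ⇒ b_3 = 5 − 4 − 0 = 1. So H_3 ≅ Z.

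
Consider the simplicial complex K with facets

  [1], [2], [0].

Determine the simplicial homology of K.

We work with the vertex ordering 0 < 1 < 2. The simplices of K, each written with vertices in increasing order, are:

  0-simplices (3): [0], [1], [2]

so the chain groups are C_0 ≅ Z^3.

From H_k ≅ ker(∂_k) / im(∂_{k+1}) we obtain:

  H_0: rank C_0 − rank ∂_1 = 3 − 0 = 3, and there is no ∂_1, so H_0 ≅ Z^3.

(K is a triangulation of a set of 3 points.)

H_0 ≅ Z^3.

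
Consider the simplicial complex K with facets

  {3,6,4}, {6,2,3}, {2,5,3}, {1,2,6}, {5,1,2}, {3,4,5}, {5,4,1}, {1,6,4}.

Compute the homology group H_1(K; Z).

H_1 ≅ 0.

Fix the vertex order 1 < 2 < 3 < 4 < 5 < 6 and write every simplex with vertices in increasing order. Then dim K = 2 and the simplices of K are:

  0-simplices (6): [1], [2], [3], [4], [5], [6]
  1-simplices (12): [1,2], [1,4], [1,5], [1,6], [2,3], [2,5], [2,6], [3,4], [3,5], [3,6], [4,5], [4,6]
  2-simplices (8): [1,2,5], [1,2,6], [1,4,5], [1,4,6], [2,3,5], [2,3,6], [3,4,5], [3,4,6]

so the chain groups are C_0 ≅ Z^6, C_1 ≅ Z^12, C_2 ≅ Z^8.

The boundary map ∂_1: C_1 → C_0 maps an edge to its endpoints' difference, ∂[p,q] = q − p. For instance
  ∂[3,6] = [6] − [3].
The resulting 6×12 matrix has rank 5, and its Smith normal form has invariant factors (1,1,1,1,1).

The boundary map ∂_2: C_2 → C_1 acts by ∂[p,q,r] = [q,r] − [p,r] + [p,q]. For instance
  ∂[1,2,5] = [2,5] − [1,5] + [1,2],
  ∂[2,3,5] = [3,5] − [2,5] + [2,3].
This gives a 12×8 integer matrix of rank 7; reducing to Smith normal form yields diagonal entries (1,1,1,1,1,1,1).

Reading off H_k = ker ∂_k / im ∂_{k+1}:

  H_1: rank ker ∂_1 − rank ∂_2 = (12 − 5) − 7 = 0, and the invariant factors of ∂_2 are all 1, so H_1 ≅ 0.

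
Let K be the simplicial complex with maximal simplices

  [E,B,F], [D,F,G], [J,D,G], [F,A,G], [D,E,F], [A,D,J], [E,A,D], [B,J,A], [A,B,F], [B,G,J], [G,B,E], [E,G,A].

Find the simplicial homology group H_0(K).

Take the total order A < B < D < E < F < G < J on the vertex set. Then K (dimension 2) consists of the simplices:

  0-simplices (7): A, B, D, E, F, G, J
  1-simplices (18): AB, AD, AE, AF, AG, AJ, BE, BF, BG, BJ, DE, DF, DG, DJ, EF, EG, FG, GJ
  2-simplices (12): ABF, ABJ, ADE, ADJ, AEG, AFG, BEF, BEG, BGJ, DEF, DFG, DGJ

Hence C_0 ≅ Z^7, C_1 ≅ Z^18, C_2 ≅ Z^12.

∂_1: C_1 → C_0 maps an edge to its endpoints' difference, ∂[p,q] = q − p. For instance
  ∂GJ = J − G.
This gives a 7×18 integer matrix of rank 6; reducing to Smith normal form yields diagonal entries (1,1,1,1,1,1).

Boundary ∂_2: C_2 → C_1 acts by ∂[p,q,r] = [q,r] − [p,r] + [p,q]. For instance
  ∂ADJ = DJ − AJ + AD,
  ∂BEG = EG − BG + BE.
This gives a 18×12 integer matrix of rank 12; reducing to Smith normal form yields diagonal entries (1,1,1,1,1,1,1,1,1,1,1,2).

Computing H_k = (kernel of ∂_k) / (image of ∂_{k+1}):

  H_0: rank C_0 − rank ∂_1 = 7 − 6 = 1, and the invariant factors of ∂_1 are all 1, so H_0 ≅ Z.

H_0 = Z.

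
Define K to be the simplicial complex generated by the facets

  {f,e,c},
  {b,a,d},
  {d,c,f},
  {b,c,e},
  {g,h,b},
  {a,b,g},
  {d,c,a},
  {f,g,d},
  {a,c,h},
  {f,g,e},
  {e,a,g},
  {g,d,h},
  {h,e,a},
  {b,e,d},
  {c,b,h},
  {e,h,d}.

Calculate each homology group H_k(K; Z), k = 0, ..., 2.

Order the vertices as a < b < c < d < e < f < g < h. Listing each simplex with vertices in this order, K has dimension 2 with simplices:

  0-simplices (8): a, b, c, d, e, f, g, h
  1-simplices (24): ab, ac, ad, ae, ag, ah, bc, bd, be, bg, bh, cd, ce, cf, ch, de, df, dg, dh, ef, eg, eh, fg, gh
  2-simplices (16): abd, abg, acd, ach, aeg, aeh, bce, bch, bde, bgh, cdf, cef, deh, dfg, dgh, efg

giving chain groups C_0 ≅ Z^8, C_1 ≅ Z^24, C_2 ≅ Z^16.

The boundary map ∂_1: C_1 → C_0 maps an edge to its endpoints' difference, ∂[p,q] = q − p. For instance
  ∂ae = e − a.
As a 8×24 matrix over Z this has rank 7, with invariant factors (1,1,1,1,1,1,1).

∂_2: C_2 → C_1 acts by ∂[p,q,r] = [q,r] − [p,r] + [p,q]. For instance
  ∂cef = ef − cf + ce,
  ∂abd = bd − ad + ab.
The resulting 24×16 matrix has rank 15, and its Smith normal form has invariant factors (1,1,1,1,1,1,1,1,1,1,1,1,1,1,1).

Computing H_k = (kernel of ∂_k) / (image of ∂_{k+1}):

  H_0: rank C_0 − rank ∂_1 = 8 − 7 = 1, and the invariant factors of ∂_1 are all 1, so H_0 ≅ Z.
  H_1: rank ker ∂_1 − rank ∂_2 = (24 − 7) − 15 = 2, and the invariant factors of ∂_2 are all 1, so H_1 ≅ Z^2.
  H_2: rank ker ∂_2 − rank ∂_3 = (16 − 15) − 0 = 1, and there is no ∂_3, so H_2 ≅ Z.

As a check, the Euler characteristic is 8 − 24 + 16 = 0, which agrees with 1 − 2 + 1 = 0.
(K is a triangulation of the torus T^2.)

H_0 = Z,  H_1 = Z^2,  H_2 = Z.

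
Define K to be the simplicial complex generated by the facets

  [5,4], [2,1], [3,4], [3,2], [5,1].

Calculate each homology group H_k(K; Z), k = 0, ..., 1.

Fix the vertex order 1 < 2 < 3 < 4 < 5 and write every simplex with vertices in increasing order. Then dim K = 1 and the simplices of K are:

  0-simplices (5): [1], [2], [3], [4], [5]
  1-simplices (5): [1,2], [1,5], [2,3], [3,4], [4,5]

so the chain groups are C_0 ≅ Z^5, C_1 ≅ Z^5.

Boundary ∂_1: C_1 → C_0 sends each edge [p,q] (with p < q) to q − p.
As a 5×5 matrix over Z this has rank 4, with invariant factors (1,1,1,1).

Now H_k = ker ∂_k / im ∂_{k+1}, so:

  H_0: rank C_0 − rank ∂_1 = 5 − 4 = 1, and the invariant factors of ∂_1 are all 1, so H_0 ≅ Z.
  H_1: rank ker ∂_1 − rank ∂_2 = (5 − 4) − 0 = 1, and there is no ∂_2, so H_1 ≅ Z.

As a check, the Euler characteristic is 5 − 5 = 0, which agrees with 1 − 1 = 0.

H_0 ≅ Z,  H_1 ≅ Z.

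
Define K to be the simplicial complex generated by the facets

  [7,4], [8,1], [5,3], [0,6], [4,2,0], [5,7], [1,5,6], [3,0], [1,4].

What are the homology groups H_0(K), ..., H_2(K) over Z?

H_0 = Z,  H_1 = Z^3,  H_2 = 0.

Take the total order 0 < 1 < 2 < 3 < 4 < 5 < 6 < 7 < 8 on the vertex set. Then K (dimension 2) consists of the simplices:

  0-simplices (9): [0], [1], [2], [3], [4], [5], [6], [7], [8]
  1-simplices (13): [0,2], [0,3], [0,4], [0,6], [1,4], [1,5], [1,6], [1,8], [2,4], [3,5], [4,7], [5,6], [5,7]
  2-simplices (2): [0,2,4], [1,5,6]

so the chain groups are C_0 ≅ Z^9, C_1 ≅ Z^13, C_2 ≅ Z^2.

The boundary map ∂_1: C_1 → C_0 maps an edge to its endpoints' difference, ∂[p,q] = q − p. For instance
  ∂[4,7] = [7] − [4].
This gives a 9×13 integer matrix of rank 8; reducing to Smith normal form yields diagonal entries (1,1,1,1,1,1,1,1).

∂_2: C_2 → C_1 maps a triangle to the signed sum of its edges. For instance
  ∂[0,2,4] = [2,4] − [0,4] + [0,2],
  ∂[1,5,6] = [5,6] − [1,6] + [1,5].
The resulting 13×2 matrix has rank 2, and its Smith normal form has invariant factors (1,1).

Reading off H_k = ker ∂_k / im ∂_{k+1}:

  H_0: rank C_0 − rank ∂_1 = 9 − 8 = 1, and the invariant factors of ∂_1 are all 1, so H_0 = Z.
  H_1: rank ker ∂_1 − rank ∂_2 = (13 − 8) − 2 = 3, and the invariant factors of ∂_2 are all 1, so H_1 = Z^3.
  H_2: rank ker ∂_2 − rank ∂_3 = (2 − 2) − 0 = 0, and there is no ∂_3, so H_2 = 0.

As a check, the Euler characteristic is 9 − 13 + 2 = -2, which agrees with 1 − 3 + 0 = -2.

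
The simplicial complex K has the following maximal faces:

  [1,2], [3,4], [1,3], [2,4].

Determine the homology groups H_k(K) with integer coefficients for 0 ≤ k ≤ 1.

H_0 = Z,  H_1 = Z.

Take the total order 1 < 2 < 3 < 4 on the vertex set. Then K (dimension 1) consists of the simplices:

  0-simplices (4): [1], [2], [3], [4]
  1-simplices (4): [1,2], [1,3], [2,4], [3,4]

so the chain groups are C_0 ≅ Z^4, C_1 ≅ Z^4.

The boundary map ∂_1: C_1 → C_0 sends each edge [p,q] (with p < q) to q − p.
This gives a 4×4 integer matrix of rank 3; reducing to Smith normal form yields diagonal entries (1,1,1).

From H_k ≅ ker(∂_k) / im(∂_{k+1}) we obtain:

  H_0: rank C_0 − rank ∂_1 = 4 − 3 = 1, and the invariant factors of ∂_1 are all 1, so H_0 ≅ Z.
  H_1: rank ker ∂_1 − rank ∂_2 = (4 − 3) − 0 = 1, and there is no ∂_2, so H_1 ≅ Z.

As a check, the Euler characteristic is 4 − 4 = 0, which agrees with 1 − 1 = 0.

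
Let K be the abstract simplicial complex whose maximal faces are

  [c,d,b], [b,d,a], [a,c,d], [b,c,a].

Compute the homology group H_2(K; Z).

Fix the vertex order a < b < c < d and write every simplex with vertices in increasing order. Then dim K = 2 and the simplices of K are:

  0-simplices (4): a, b, c, d
  1-simplices (6): ab, ac, ad, bc, bd, cd
  2-simplices (4): abc, abd, acd, bcd

giving chain groups C_0 ≅ Z^4, C_1 ≅ Z^6, C_2 ≅ Z^4.

The boundary map ∂_1: C_1 → C_0 is given by ∂[p,q] = [q] − [p].
This gives a 4×6 integer matrix of rank 3; reducing to Smith normal form yields diagonal entries (1,1,1).

∂_2: C_2 → C_1 sends each 2-simplex [p,q,r] to [q,r] − [p,r] + [p,q]. For instance
  ∂abd = bd − ad + ab,
  ∂acd = cd − ad + ac.
The 6×4 boundary matrix has rank 3 and Smith normal form diag(1,1,1).

Computing H_k = (kernel of ∂_k) / (image of ∂_{k+1}):

  H_2: rank ker ∂_2 − rank ∂_3 = (4 − 3) − 0 = 1, and there is no ∂_3, so H_2 = Z.

(K is a triangulation of the 2-sphere S^2.)

H_2 = Z.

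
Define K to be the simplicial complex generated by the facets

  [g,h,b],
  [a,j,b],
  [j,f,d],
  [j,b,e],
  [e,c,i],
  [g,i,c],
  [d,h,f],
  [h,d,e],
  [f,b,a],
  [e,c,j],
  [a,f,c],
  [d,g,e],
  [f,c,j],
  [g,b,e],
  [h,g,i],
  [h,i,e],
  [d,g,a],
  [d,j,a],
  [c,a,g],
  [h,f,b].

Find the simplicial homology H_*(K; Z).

K has 10 vertices, 30 edges, 20 triangles.
rank ∂_0 = 0, rank ∂_1 = 9 ⇒ b_0 = 10 − 0 − 9 = 1; all invariant factors of ∂_1 are 1 so no torsion. So H_0 ≅ Z.
rank ∂_1 = 9, rank ∂_2 = 20 ⇒ b_1 = 30 − 9 − 20 = 1; ∂_2 has invariant factor(s) [2] giving torsion. So H_1 ≅ Z ⊕ Z/2.
rank ∂_2 = 20, rank ∂_3 = 0 ⇒ b_2 = 20 − 20 − 0 = 0. So H_2 ≅ 0.

H_0 = Z,  H_1 = Z ⊕ Z/2,  H_2 = 0.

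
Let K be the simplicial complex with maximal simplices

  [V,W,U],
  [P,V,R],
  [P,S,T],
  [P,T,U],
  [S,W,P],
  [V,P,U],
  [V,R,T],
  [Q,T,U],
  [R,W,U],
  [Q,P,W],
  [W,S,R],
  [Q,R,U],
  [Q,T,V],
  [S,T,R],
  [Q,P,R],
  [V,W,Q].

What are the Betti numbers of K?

Order the vertices as P < Q < R < S < T < U < V < W. Listing each simplex with vertices in this order, K has dimension 2 with simplices:

  0-simplices (8): P, Q, R, S, T, U, V, W
  1-simplices (24): PQ, PR, PS, PT, PU, PV, PW, QR, QT, QU, QV, QW, RS, RT, RU, RV, RW, ST, SW, TU, TV, UV, UW, VW
  2-simplices (16): PQR, PQW, PRV, PST, PSW, PTU, PUV, QRU, QTU, QTV, QVW, RST, RSW, RTV, RUW, UVW

Hence C_0 ≅ Z^8, C_1 ≅ Z^24, C_2 ≅ Z^16.

The boundary map ∂_1: C_1 → C_0 maps an edge to its endpoints' difference, ∂[p,q] = q − p. For instance
  ∂TV = V − T.
As a 8×24 matrix over Z this has rank 7, with invariant factors (1,1,1,1,1,1,1).

∂_2: C_2 → C_1 maps a triangle to the signed sum of its edges. For instance
  ∂RUW = UW − RW + RU,
  ∂PST = ST − PT + PS.
The resulting 24×16 matrix has rank 15, and its Smith normal form has invariant factors (1,1,1,1,1,1,1,1,1,1,1,1,1,1,1).

From H_k ≅ ker(∂_k) / im(∂_{k+1}) we obtain:

  H_0: rank C_0 − rank ∂_1 = 8 − 7 = 1, and the invariant factors of ∂_1 are all 1, so H_0 = Z.
  H_1: rank ker ∂_1 − rank ∂_2 = (24 − 7) − 15 = 2, and the invariant factors of ∂_2 are all 1, so H_1 = Z^2.
  H_2: rank ker ∂_2 − rank ∂_3 = (16 − 15) − 0 = 1, and there is no ∂_3, so H_2 = Z.

As a check, the Euler characteristic is 8 − 24 + 16 = 0, which agrees with 1 − 2 + 1 = 0.

Hence the Betti numbers are b_0 = 1, b_1 = 2, b_2 = 1.

b_0 = 1, b_1 = 2, b_2 = 1.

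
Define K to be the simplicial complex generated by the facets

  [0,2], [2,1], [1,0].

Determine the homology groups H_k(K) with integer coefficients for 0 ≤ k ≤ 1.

Order the vertices as 0 < 1 < 2. Listing each simplex with vertices in this order, K has dimension 1 with simplices:

  0-simplices (3): [0], [1], [2]
  1-simplices (3): [0,1], [0,2], [1,2]

Hence C_0 ≅ Z^3, C_1 ≅ Z^3.

The boundary map ∂_1: C_1 → C_0 maps an edge to its endpoints' difference, ∂[p,q] = q − p. For instance
  ∂[1,2] = [2] − [1].
This gives a 3×3 integer matrix of rank 2; reducing to Smith normal form yields diagonal entries (1,1).

Reading off H_k = ker ∂_k / im ∂_{k+1}:

  H_0: rank C_0 − rank ∂_1 = 3 − 2 = 1, and the invariant factors of ∂_1 are all 1, so H_0 ≅ Z.
  H_1: rank ker ∂_1 − rank ∂_2 = (3 − 2) − 0 = 1, and there is no ∂_2, so H_1 ≅ Z.

H_0 = Z,  H_1 = Z.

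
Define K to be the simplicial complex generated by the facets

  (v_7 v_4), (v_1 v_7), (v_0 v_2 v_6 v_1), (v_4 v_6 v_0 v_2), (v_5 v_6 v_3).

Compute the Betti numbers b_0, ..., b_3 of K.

b_0 = 1, b_1 = 1, b_2 = 0, b_3 = 0.

We work with the vertex ordering v_0 < v_1 < v_2 < v_3 < v_4 < v_5 < v_6 < v_7. The simplices of K, each written with vertices in increasing order, are:

  0-simplices (8): [v_0], [v_1], [v_2], [v_3], [v_4], [v_5], [v_6], [v_7]
  1-simplices (14): [v_0,v_1], [v_0,v_2], [v_0,v_4], [v_0,v_6], [v_1,v_2], [v_1,v_6], [v_1,v_7], [v_2,v_4], [v_2,v_6], [v_3,v_5], [v_3,v_6], [v_4,v_6], [v_4,v_7], [v_5,v_6]
  2-simplices (8): [v_0,v_1,v_2], [v_0,v_1,v_6], [v_0,v_2,v_4], [v_0,v_2,v_6], [v_0,v_4,v_6], [v_1,v_2,v_6], [v_2,v_4,v_6], [v_3,v_5,v_6]
  3-simplices (2): [v_0,v_1,v_2,v_6], [v_0,v_2,v_4,v_6]

so the chain groups are C_0 ≅ Z^8, C_1 ≅ Z^14, C_2 ≅ Z^8, C_3 ≅ Z^2.

The boundary map ∂_1: C_1 → C_0 sends each edge [p,q] (with p < q) to q − p. For instance
  ∂[v_0,v_1] = [v_1] − [v_0].
The 8×14 boundary matrix has rank 7 and Smith normal form diag(1,1,1,1,1,1,1).

∂_2: C_2 → C_1 maps a triangle to the signed sum of its edges. For instance
  ∂[v_1,v_2,v_6] = [v_2,v_6] − [v_1,v_6] + [v_1,v_2],
  ∂[v_0,v_4,v_6] = [v_4,v_6] − [v_0,v_6] + [v_0,v_4].
As a 14×8 matrix over Z this has rank 6, with invariant factors (1,1,1,1,1,1).

Boundary ∂_3: C_3 → C_2 sends each 3-simplex σ to the alternating sum Σ_i (−1)^i (σ with its i-th vertex removed). For instance
  ∂[v_0,v_2,v_4,v_6] = [v_2,v_4,v_6] − [v_0,v_4,v_6] + [v_0,v_2,v_6] − [v_0,v_2,v_4],
  ∂[v_0,v_1,v_2,v_6] = [v_1,v_2,v_6] − [v_0,v_2,v_6] + [v_0,v_1,v_6] − [v_0,v_1,v_2].
The 8×2 boundary matrix has rank 2 and Smith normal form diag(1,1).

From H_k ≅ ker(∂_k) / im(∂_{k+1}) we obtain:

  H_0: rank C_0 − rank ∂_1 = 8 − 7 = 1, and the invariant factors of ∂_1 are all 1, so H_0 ≅ Z.
  H_1: rank ker ∂_1 − rank ∂_2 = (14 − 7) − 6 = 1, and the invariant factors of ∂_2 are all 1, so H_1 ≅ Z.
  H_2: rank ker ∂_2 − rank ∂_3 = (8 − 6) − 2 = 0, and the invariant factors of ∂_3 are all 1, so H_2 ≅ 0.
  H_3: rank ker ∂_3 − rank ∂_4 = (2 − 2) − 0 = 0, and there is no ∂_4, so H_3 ≅ 0.

Hence the Betti numbers are b_0 = 1, b_1 = 1, b_2 = 0, b_3 = 0.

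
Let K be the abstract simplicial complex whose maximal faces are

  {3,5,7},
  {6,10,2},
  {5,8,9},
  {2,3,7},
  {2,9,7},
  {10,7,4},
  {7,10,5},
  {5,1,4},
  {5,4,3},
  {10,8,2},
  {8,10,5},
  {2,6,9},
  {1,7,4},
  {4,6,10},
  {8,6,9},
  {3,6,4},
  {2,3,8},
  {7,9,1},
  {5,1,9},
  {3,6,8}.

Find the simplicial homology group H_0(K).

We work with the vertex ordering 1 < 2 < 3 < 4 < 5 < 6 < 7 < 8 < 9 < 10. The simplices of K, each written with vertices in increasing order, are:

  0-simplices (10): [1], [2], [3], [4], [5], [6], [7], [8], [9], [10]
  1-simplices (30): (30 of them)
  2-simplices (20): (20 of them)

Hence C_0 ≅ Z^10, C_1 ≅ Z^30, C_2 ≅ Z^20.

The boundary map ∂_1: C_1 → C_0 is given by ∂[p,q] = [q] − [p]. For instance
  ∂[1,9] = [9] − [1].
The 10×30 boundary matrix has rank 9 and Smith normal form diag(1,1,1,1,1,1,1,1,1).

Boundary ∂_2: C_2 → C_1 sends each 2-simplex [p,q,r] to [q,r] − [p,r] + [p,q]. For instance
  ∂[4,7,10] = [7,10] − [4,10] + [4,7],
  ∂[3,6,8] = [6,8] − [3,8] + [3,6].
As a 30×20 matrix over Z this has rank 20, with invariant factors (1,1,1,1,1,1,1,1,1,1,1,1,1,1,1,1,1,1,1,2).

From H_k ≅ ker(∂_k) / im(∂_{k+1}) we obtain:

  H_0: rank C_0 − rank ∂_1 = 10 − 9 = 1, and the invariant factors of ∂_1 are all 1, so H_0 ≅ Z.

H_0 ≅ Z.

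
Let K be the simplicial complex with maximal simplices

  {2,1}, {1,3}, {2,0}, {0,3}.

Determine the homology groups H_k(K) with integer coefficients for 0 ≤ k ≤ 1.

H_0 ≅ Z,  H_1 ≅ Z.

Order the vertices as 0 < 1 < 2 < 3. Listing each simplex with vertices in this order, K has dimension 1 with simplices:

  0-simplices (4): [0], [1], [2], [3]
  1-simplices (4): [0,2], [0,3], [1,2], [1,3]

giving chain groups C_0 ≅ Z^4, C_1 ≅ Z^4.

∂_1: C_1 → C_0 is given by ∂[p,q] = [q] − [p]. For instance
  ∂[0,3] = [3] − [0].
The resulting 4×4 matrix has rank 3, and its Smith normal form has invariant factors (1,1,1).

Reading off H_k = ker ∂_k / im ∂_{k+1}:

  H_0: rank C_0 − rank ∂_1 = 4 − 3 = 1, and the invariant factors of ∂_1 are all 1, so H_0 = Z.
  H_1: rank ker ∂_1 − rank ∂_2 = (4 − 3) − 0 = 1, and there is no ∂_2, so H_1 = Z.

As a check, the Euler characteristic is 4 − 4 = 0, which agrees with 1 − 1 = 0.
(K is a triangulation of the circle S^1.)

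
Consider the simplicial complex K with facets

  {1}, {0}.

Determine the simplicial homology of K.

Order the vertices as 0 < 1. Listing each simplex with vertices in this order, K has dimension 0 with simplices:

  0-simplices (2): [0], [1]

giving chain groups C_0 ≅ Z^2.

Computing H_k = (kernel of ∂_k) / (image of ∂_{k+1}):

  H_0: rank C_0 − rank ∂_1 = 2 − 0 = 2, and there is no ∂_1, so H_0 = Z^2.

H_0 ≅ Z^2.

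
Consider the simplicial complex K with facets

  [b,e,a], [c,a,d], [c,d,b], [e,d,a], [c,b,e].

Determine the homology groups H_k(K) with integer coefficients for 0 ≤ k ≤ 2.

Take the total order a < b < c < d < e on the vertex set. Then K (dimension 2) consists of the simplices:

  0-simplices (5): a, b, c, d, e
  1-simplices (10): ab, ac, ad, ae, bc, bd, be, cd, ce, de
  2-simplices (5): abe, acd, ade, bcd, bce

so the chain groups are C_0 ≅ Z^5, C_1 ≅ Z^10, C_2 ≅ Z^5.

∂_1: C_1 → C_0 maps an edge to its endpoints' difference, ∂[p,q] = q − p. For instance
  ∂bc = c − b.
This gives a 5×10 integer matrix of rank 4; reducing to Smith normal form yields diagonal entries (1,1,1,1).

The boundary map ∂_2: C_2 → C_1 maps a triangle to the signed sum of its edges. For instance
  ∂abe = be − ae + ab,
  ∂bce = ce − be + bc.
The 10×5 boundary matrix has rank 5 and Smith normal form diag(1,1,1,1,1).

Reading off H_k = ker ∂_k / im ∂_{k+1}:

  H_0: rank C_0 − rank ∂_1 = 5 − 4 = 1, and the invariant factors of ∂_1 are all 1, so H_0 = Z.
  H_1: rank ker ∂_1 − rank ∂_2 = (10 − 4) − 5 = 1, and the invariant factors of ∂_2 are all 1, so H_1 = Z.
  H_2: rank ker ∂_2 − rank ∂_3 = (5 − 5) − 0 = 0, and there is no ∂_3, so H_2 = 0.

H_0 ≅ Z,  H_1 ≅ Z,  H_2 = 0.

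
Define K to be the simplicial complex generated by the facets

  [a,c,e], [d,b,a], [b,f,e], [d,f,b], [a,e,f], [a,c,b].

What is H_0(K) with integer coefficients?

We work with the vertex ordering a < b < c < d < e < f. The simplices of K, each written with vertices in increasing order, are:

  0-simplices (6): a, b, c, d, e, f
  1-simplices (12): ab, ac, ad, ae, af, bc, bd, be, bf, ce, df, ef
  2-simplices (6): abc, abd, ace, aef, bdf, bef

giving chain groups C_0 ≅ Z^6, C_1 ≅ Z^12, C_2 ≅ Z^6.

Boundary ∂_1: C_1 → C_0 is given by ∂[p,q] = [q] − [p].
The resulting 6×12 matrix has rank 5, and its Smith normal form has invariant factors (1,1,1,1,1).

The boundary map ∂_2: C_2 → C_1 acts by ∂[p,q,r] = [q,r] − [p,r] + [p,q]. For instance
  ∂ace = ce − ae + ac,
  ∂bef = ef − bf + be.
This gives a 12×6 integer matrix of rank 6; reducing to Smith normal form yields diagonal entries (1,1,1,1,1,1).

Now H_k = ker ∂_k / im ∂_{k+1}, so:

  H_0: rank C_0 − rank ∂_1 = 6 − 5 = 1, and the invariant factors of ∂_1 are all 1, so H_0 ≅ Z.

H_0 = Z.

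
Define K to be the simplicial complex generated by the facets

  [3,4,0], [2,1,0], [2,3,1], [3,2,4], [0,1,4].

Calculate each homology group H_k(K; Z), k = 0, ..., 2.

H_0 ≅ Z,  H_1 ≅ Z,  H_2 = 0.

Take the total order 0 < 1 < 2 < 3 < 4 on the vertex set. Then K (dimension 2) consists of the simplices:

  0-simplices (5): [0], [1], [2], [3], [4]
  1-simplices (10): [0,1], [0,2], [0,3], [0,4], [1,2], [1,3], [1,4], [2,3], [2,4], [3,4]
  2-simplices (5): [0,1,2], [0,1,4], [0,3,4], [1,2,3], [2,3,4]

so the chain groups are C_0 ≅ Z^5, C_1 ≅ Z^10, C_2 ≅ Z^5.

∂_1: C_1 → C_0 is given by ∂[p,q] = [q] − [p].
The resulting 5×10 matrix has rank 4, and its Smith normal form has invariant factors (1,1,1,1).

∂_2: C_2 → C_1 maps a triangle to the signed sum of its edges. For instance
  ∂[2,3,4] = [3,4] − [2,4] + [2,3],
  ∂[0,1,4] = [1,4] − [0,4] + [0,1].
This gives a 10×5 integer matrix of rank 5; reducing to Smith normal form yields diagonal entries (1,1,1,1,1).

From H_k ≅ ker(∂_k) / im(∂_{k+1}) we obtain:

  H_0: rank C_0 − rank ∂_1 = 5 − 4 = 1, and the invariant factors of ∂_1 are all 1, so H_0 ≅ Z.
  H_1: rank ker ∂_1 − rank ∂_2 = (10 − 4) − 5 = 1, and the invariant factors of ∂_2 are all 1, so H_1 ≅ Z.
  H_2: rank ker ∂_2 − rank ∂_3 = (5 − 5) − 0 = 0, and there is no ∂_3, so H_2 ≅ 0.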